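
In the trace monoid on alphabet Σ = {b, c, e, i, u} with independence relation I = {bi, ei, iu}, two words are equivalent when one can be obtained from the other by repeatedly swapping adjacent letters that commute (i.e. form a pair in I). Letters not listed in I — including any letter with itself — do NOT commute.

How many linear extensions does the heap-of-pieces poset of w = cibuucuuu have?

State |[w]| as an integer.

0(c) covers ∅
1(i) covers 0:c
2(b) covers 0:c
3(u) covers 2:b
4(u) covers 3:u
5(c) covers 1:i, 4:u
6(u) covers 5:c
7(u) covers 6:u
8(u) covers 7:u
floor of heap: 0:c
completions by unplaced set U, small U first (add the entries for U minus each lowest piece of U):
  |U|=1: {8}:1
  |U|=2: {7,8}:1
  |U|=3: {6,7,8}:1
  |U|=4: {5,6,7,8}:1
  |U|=5: {1,5,6,7,8}:1  {4,5,6,7,8}:1
  |U|=6: {1,4,5,6,7,8}:2  {3,4,5,6,7,8}:1
  |U|=7: {1,3,4,5,6,7,8}:3  {2,3,4,5,6,7,8}:1
  start at 0(c): 4

4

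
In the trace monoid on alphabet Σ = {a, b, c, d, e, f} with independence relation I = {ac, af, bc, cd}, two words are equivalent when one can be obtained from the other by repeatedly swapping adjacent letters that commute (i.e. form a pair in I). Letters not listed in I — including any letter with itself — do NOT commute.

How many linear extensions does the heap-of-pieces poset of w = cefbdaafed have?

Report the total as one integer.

3

#0=c has no predecessor
#1=e depends on [0:c]
#2=f depends on [1:e]
#3=b depends on [2:f]
#4=d depends on [3:b]
#5=a depends on [4:d]
#6=a depends on [5:a]
#7=f depends on [4:d]
#8=e depends on [6:a, 7:f]
#9=d depends on [8:e]
sources: [0:c]
N(rest) = Σ N(rest − s) over sources s of rest; N(one piece) = 1:
  size 1 → [9]=1
  size 2 → [8,9]=1
  size 3 → [6,8,9]=1  [7,8,9]=1
  size 4 → [5,6,8,9]=1  [6,7,8,9]=2
  size 5 → [5,6,7,8,9]=3
  size 6 → [4,5,6,7,8,9]=3
  size 7 → [3,4,5,6,7,8,9]=3
  size 8 → [2,3,4,5,6,7,8,9]=3
  first=0(c) contributes 3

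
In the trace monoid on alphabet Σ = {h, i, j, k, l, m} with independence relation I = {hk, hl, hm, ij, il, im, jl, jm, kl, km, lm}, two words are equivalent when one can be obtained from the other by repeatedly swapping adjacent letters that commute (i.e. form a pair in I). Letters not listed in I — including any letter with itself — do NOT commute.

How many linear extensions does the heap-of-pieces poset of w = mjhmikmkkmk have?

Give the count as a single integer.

330

0(m) covers ∅
1(j) covers ∅
2(h) covers 1:j
3(m) covers 0:m
4(i) covers 2:h
5(k) covers 4:i
6(m) covers 3:m
7(k) covers 5:k
8(k) covers 7:k
9(m) covers 6:m
10(k) covers 8:k
floor of heap: 0:m, 1:j
completions by unplaced set U, small U first (add the entries for U minus each lowest piece of U):
  |U|=1: {9}:1  {10}:1
  |U|=2: {6,9}:1  {8,10}:1  {9,10}:2
  |U|=3: {3,6,9}:1  {6,9,10}:3  {7,8,10}:1  {8,9,10}:3
  |U|=4: {0,3,6,9}:1  {3,6,9,10}:4  {5,7,8,10}:1  {6,8,9,10}:6  {7,8,9,10}:4
  |U|=5: {0,3,6,9,10}:5  {3,6,8,9,10}:10  {4,5,7,8,10}:1  {5,7,8,9,10}:5  {6,7,8,9,10}:10
  |U|=6: {0,3,6,8,9,10}:15  {2,4,5,7,8,10}:1  {3,6,7,8,9,10}:20  {4,5,7,8,9,10}:6  {5,6,7,8,9,10}:15
  |U|=7: {0,3,6,7,8,9,10}:35  {1,2,4,5,7,8,10}:1  {2,4,5,7,8,9,10}:7  {3,5,6,7,8,9,10}:35  {4,5,6,7,8,9,10}:21
  |U|=8: {0,3,5,6,7,8,9,10}:70  {1,2,4,5,7,8,9,10}:8  {2,4,5,6,7,8,9,10}:28  {3,4,5,6,7,8,9,10}:56
  |U|=9: {0,3,4,5,6,7,8,9,10}:126  {1,2,4,5,6,7,8,9,10}:36  {2,3,4,5,6,7,8,9,10}:84
  start at 0(m): 120
  start at 1(j): 210
sum over floor = 330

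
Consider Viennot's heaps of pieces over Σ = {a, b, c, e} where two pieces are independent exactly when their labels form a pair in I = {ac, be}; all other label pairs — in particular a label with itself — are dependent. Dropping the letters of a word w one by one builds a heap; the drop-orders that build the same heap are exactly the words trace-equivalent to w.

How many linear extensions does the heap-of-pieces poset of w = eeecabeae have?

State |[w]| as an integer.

4

0(e) covers ∅
1(e) covers 0:e
2(e) covers 1:e
3(c) covers 2:e
4(a) covers 2:e
5(b) covers 3:c, 4:a
6(e) covers 3:c, 4:a
7(a) covers 5:b, 6:e
8(e) covers 7:a
floor of heap: 0:e
completions by unplaced set U, small U first (add the entries for U minus each lowest piece of U):
  |U|=1: {8}:1
  |U|=2: {7,8}:1
  |U|=3: {5,7,8}:1  {6,7,8}:1
  |U|=4: {5,6,7,8}:2
  |U|=5: {3,5,6,7,8}:2  {4,5,6,7,8}:2
  |U|=6: {3,4,5,6,7,8}:4
  |U|=7: {2,3,4,5,6,7,8}:4
  start at 0(e): 4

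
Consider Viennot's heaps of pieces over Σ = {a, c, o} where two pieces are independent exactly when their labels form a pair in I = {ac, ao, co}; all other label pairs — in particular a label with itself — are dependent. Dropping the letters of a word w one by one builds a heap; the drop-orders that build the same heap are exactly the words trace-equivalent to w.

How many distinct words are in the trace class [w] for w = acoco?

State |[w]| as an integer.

30

piece 0:a — minimal
piece 1:c — minimal
piece 2:o — minimal
piece 3:c rests on {1:c}
piece 4:o rests on {2:o}
minimal pieces: {0:a, 1:c, 2:o}
ways to finish when only these pieces remain (= sum over removing one remaining piece with nothing left below it):
  1 left: {0}→1  {3}→1  {4}→1
  2 left: {0,3}→2  {0,4}→2  {1,3}→1  {2,4}→1  {3,4}→2
  3 left: {0,1,3}→3  {0,2,4}→3  {0,3,4}→6  {1,3,4}→3  {2,3,4}→3
  placing 0:a first → 6 extensions
  placing 1:c first → 12 extensions
  placing 2:o first → 12 extensions
total linear extensions = 30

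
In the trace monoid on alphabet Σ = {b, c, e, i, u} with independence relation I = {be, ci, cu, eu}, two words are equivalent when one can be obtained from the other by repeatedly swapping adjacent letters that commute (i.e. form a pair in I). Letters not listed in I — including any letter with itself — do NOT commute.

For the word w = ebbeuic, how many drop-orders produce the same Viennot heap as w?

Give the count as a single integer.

drop 0:e onto floor
drop 1:b onto floor
drop 2:b onto {1:b}
drop 3:e onto {0:e}
drop 4:u onto {2:b}
drop 5:i onto {3:e, 4:u}
drop 6:c onto {2:b, 3:e}
ground layer = {0:e, 1:b}
drop-orders for the pieces not yet dropped (sum over which currently-grounded one goes next):
  1 to go: {5} 1  {6} 1
  2 to go: {4,5} 1  {5,6} 2
  3 to go: {3,5,6} 2  {4,5,6} 3
  4 to go: {0,3,5,6} 2  {2,4,5,6} 3  {3,4,5,6} 5
  5 to go: {0,3,4,5,6} 7  {1,2,4,5,6} 3  {2,3,4,5,6} 8
  if 0:e drops first: 11 orders
  if 1:b drops first: 15 orders
heap linearizations: 26

26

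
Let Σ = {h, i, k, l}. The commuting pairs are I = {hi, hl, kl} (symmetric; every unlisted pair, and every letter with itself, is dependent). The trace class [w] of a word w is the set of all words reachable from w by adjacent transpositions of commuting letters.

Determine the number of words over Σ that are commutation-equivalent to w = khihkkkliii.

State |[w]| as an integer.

15

piece 0:k — minimal
piece 1:h rests on {0:k}
piece 2:i rests on {0:k}
piece 3:h rests on {1:h}
piece 4:k rests on {2:i, 3:h}
piece 5:k rests on {4:k}
piece 6:k rests on {5:k}
piece 7:l rests on {2:i}
piece 8:i rests on {6:k, 7:l}
piece 9:i rests on {8:i}
piece 10:i rests on {9:i}
minimal pieces: {0:k}
ways to finish when only these pieces remain (= sum over removing one remaining piece with nothing left below it):
  1 left: {10}→1
  2 left: {9,10}→1
  3 left: {8,9,10}→1
  4 left: {6,8,9,10}→1  {7,8,9,10}→1
  5 left: {5,6,8,9,10}→1  {6,7,8,9,10}→2
  6 left: {4,5,6,8,9,10}→1  {5,6,7,8,9,10}→3
  7 left: {3,4,5,6,8,9,10}→1  {4,5,6,7,8,9,10}→4
  8 left: {1,3,4,5,6,8,9,10}→1  {2,4,5,6,7,8,9,10}→4  {3,4,5,6,7,8,9,10}→5
  9 left: {1,3,4,5,6,7,8,9,10}→6  {2,3,4,5,6,7,8,9,10}→9
  placing 0:k first → 15 extensions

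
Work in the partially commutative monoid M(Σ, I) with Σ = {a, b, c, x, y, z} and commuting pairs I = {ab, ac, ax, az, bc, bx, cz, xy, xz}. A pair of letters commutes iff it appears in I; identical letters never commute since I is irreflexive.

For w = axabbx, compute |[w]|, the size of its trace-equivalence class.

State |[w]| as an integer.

90

piece 0:a — minimal
piece 1:x — minimal
piece 2:a rests on {0:a}
piece 3:b — minimal
piece 4:b rests on {3:b}
piece 5:x rests on {1:x}
minimal pieces: {0:a, 1:x, 3:b}
ways to finish when only these pieces remain (= sum over removing one remaining piece with nothing left below it):
  1 left: {2}→1  {4}→1  {5}→1
  2 left: {0,2}→1  {1,5}→1  {2,4}→2  {2,5}→2  {3,4}→1  {4,5}→2
  3 left: {0,2,4}→3  {0,2,5}→3  {1,2,5}→3  {1,4,5}→3  {2,3,4}→3  {2,4,5}→6  {3,4,5}→3
  4 left: {0,1,2,5}→6  {0,2,3,4}→6  {0,2,4,5}→12  {1,2,4,5}→12  {1,3,4,5}→6  {2,3,4,5}→12
  placing 0:a first → 30 extensions
  placing 1:x first → 30 extensions
  placing 3:b first → 30 extensions
total linear extensions = 90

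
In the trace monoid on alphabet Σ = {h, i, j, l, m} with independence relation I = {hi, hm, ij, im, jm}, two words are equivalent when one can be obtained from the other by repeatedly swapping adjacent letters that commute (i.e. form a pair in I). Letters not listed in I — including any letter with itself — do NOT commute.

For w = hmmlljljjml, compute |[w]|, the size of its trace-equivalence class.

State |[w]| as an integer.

9

#0=h has no predecessor
#1=m has no predecessor
#2=m depends on [1:m]
#3=l depends on [0:h, 2:m]
#4=l depends on [3:l]
#5=j depends on [4:l]
#6=l depends on [5:j]
#7=j depends on [6:l]
#8=j depends on [7:j]
#9=m depends on [6:l]
#10=l depends on [8:j, 9:m]
sources: [0:h, 1:m]
N(rest) = Σ N(rest − s) over sources s of rest; N(one piece) = 1:
  size 1 → [10]=1
  size 2 → [8,10]=1  [9,10]=1
  size 3 → [7,8,10]=1  [8,9,10]=2
  size 4 → [7,8,9,10]=3
  size 5 → [6,7,8,9,10]=3
  size 6 → [5,6,7,8,9,10]=3
  size 7 → [4,5,6,7,8,9,10]=3
  size 8 → [3,4,5,6,7,8,9,10]=3
  size 9 → [0,3,4,5,6,7,8,9,10]=3  [2,3,4,5,6,7,8,9,10]=3
  first=0(h) contributes 3
  first=1(m) contributes 6
|[w]| = 9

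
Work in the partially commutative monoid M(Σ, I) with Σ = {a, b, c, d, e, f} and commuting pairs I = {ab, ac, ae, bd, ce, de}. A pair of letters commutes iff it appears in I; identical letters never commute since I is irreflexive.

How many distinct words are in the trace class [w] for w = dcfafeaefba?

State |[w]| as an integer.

6

piece 0:d — minimal
piece 1:c rests on {0:d}
piece 2:f rests on {1:c}
piece 3:a rests on {2:f}
piece 4:f rests on {3:a}
piece 5:e rests on {4:f}
piece 6:a rests on {4:f}
piece 7:e rests on {5:e}
piece 8:f rests on {6:a, 7:e}
piece 9:b rests on {8:f}
piece 10:a rests on {8:f}
minimal pieces: {0:d}
ways to finish when only these pieces remain (= sum over removing one remaining piece with nothing left below it):
  1 left: {9}→1  {10}→1
  2 left: {9,10}→2
  3 left: {8,9,10}→2
  4 left: {6,8,9,10}→2  {7,8,9,10}→2
  5 left: {5,7,8,9,10}→2  {6,7,8,9,10}→4
  6 left: {5,6,7,8,9,10}→6
  7 left: {4,5,6,7,8,9,10}→6
  8 left: {3,4,5,6,7,8,9,10}→6
  9 left: {2,3,4,5,6,7,8,9,10}→6
  placing 0:d first → 6 extensions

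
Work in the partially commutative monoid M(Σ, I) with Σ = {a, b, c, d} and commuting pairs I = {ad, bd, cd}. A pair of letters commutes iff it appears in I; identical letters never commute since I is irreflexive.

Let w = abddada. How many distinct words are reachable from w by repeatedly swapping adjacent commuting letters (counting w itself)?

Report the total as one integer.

35

#0=a has no predecessor
#1=b depends on [0:a]
#2=d has no predecessor
#3=d depends on [2:d]
#4=a depends on [1:b]
#5=d depends on [3:d]
#6=a depends on [4:a]
sources: [0:a, 2:d]
N(rest) = Σ N(rest − s) over sources s of rest; N(one piece) = 1:
  size 1 → [5]=1  [6]=1
  size 2 → [3,5]=1  [4,6]=1  [5,6]=2
  size 3 → [1,4,6]=1  [2,3,5]=1  [3,5,6]=3  [4,5,6]=3
  size 4 → [0,1,4,6]=1  [1,4,5,6]=4  [2,3,5,6]=4  [3,4,5,6]=6
  size 5 → [0,1,4,5,6]=5  [1,3,4,5,6]=10  [2,3,4,5,6]=10
  first=0(a) contributes 20
  first=2(d) contributes 15
|[w]| = 35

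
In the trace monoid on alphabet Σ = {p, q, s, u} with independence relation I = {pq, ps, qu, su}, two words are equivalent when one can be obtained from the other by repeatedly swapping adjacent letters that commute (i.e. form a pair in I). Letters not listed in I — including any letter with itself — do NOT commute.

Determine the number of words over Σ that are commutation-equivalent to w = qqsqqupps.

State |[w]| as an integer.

drop 0:q onto floor
drop 1:q onto {0:q}
drop 2:s onto {1:q}
drop 3:q onto {2:s}
drop 4:q onto {3:q}
drop 5:u onto floor
drop 6:p onto {5:u}
drop 7:p onto {6:p}
drop 8:s onto {4:q}
ground layer = {0:q, 5:u}
drop-orders for the pieces not yet dropped (sum over which currently-grounded one goes next):
  1 to go: {7} 1  {8} 1
  2 to go: {4,8} 1  {6,7} 1  {7,8} 2
  3 to go: {3,4,8} 1  {4,7,8} 3  {5,6,7} 1  {6,7,8} 3
  4 to go: {2,3,4,8} 1  {3,4,7,8} 4  {4,6,7,8} 6  {5,6,7,8} 4
  5 to go: {1,2,3,4,8} 1  {2,3,4,7,8} 5  {3,4,6,7,8} 10  {4,5,6,7,8} 10
  6 to go: {0,1,2,3,4,8} 1  {1,2,3,4,7,8} 6  {2,3,4,6,7,8} 15  {3,4,5,6,7,8} 20
  7 to go: {0,1,2,3,4,7,8} 7  {1,2,3,4,6,7,8} 21  {2,3,4,5,6,7,8} 35
  if 0:q drops first: 56 orders
  if 5:u drops first: 28 orders
heap linearizations: 84

84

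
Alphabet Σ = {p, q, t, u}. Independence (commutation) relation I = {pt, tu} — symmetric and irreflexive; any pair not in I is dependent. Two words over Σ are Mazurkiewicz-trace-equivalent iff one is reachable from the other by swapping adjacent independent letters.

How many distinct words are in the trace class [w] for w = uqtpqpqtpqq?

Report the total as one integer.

4

#0=u has no predecessor
#1=q depends on [0:u]
#2=t depends on [1:q]
#3=p depends on [1:q]
#4=q depends on [2:t, 3:p]
#5=p depends on [4:q]
#6=q depends on [5:p]
#7=t depends on [6:q]
#8=p depends on [6:q]
#9=q depends on [7:t, 8:p]
#10=q depends on [9:q]
sources: [0:u]
N(rest) = Σ N(rest − s) over sources s of rest; N(one piece) = 1:
  size 1 → [10]=1
  size 2 → [9,10]=1
  size 3 → [7,9,10]=1  [8,9,10]=1
  size 4 → [7,8,9,10]=2
  size 5 → [6,7,8,9,10]=2
  size 6 → [5,6,7,8,9,10]=2
  size 7 → [4,5,6,7,8,9,10]=2
  size 8 → [2,4,5,6,7,8,9,10]=2  [3,4,5,6,7,8,9,10]=2
  size 9 → [2,3,4,5,6,7,8,9,10]=4
  first=0(u) contributes 4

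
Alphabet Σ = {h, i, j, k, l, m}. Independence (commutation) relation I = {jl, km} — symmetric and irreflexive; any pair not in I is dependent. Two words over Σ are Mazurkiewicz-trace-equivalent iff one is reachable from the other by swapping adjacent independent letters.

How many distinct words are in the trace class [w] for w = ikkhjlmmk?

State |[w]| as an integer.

6

piece 0:i — minimal
piece 1:k rests on {0:i}
piece 2:k rests on {1:k}
piece 3:h rests on {2:k}
piece 4:j rests on {3:h}
piece 5:l rests on {3:h}
piece 6:m rests on {4:j, 5:l}
piece 7:m rests on {6:m}
piece 8:k rests on {4:j, 5:l}
minimal pieces: {0:i}
ways to finish when only these pieces remain (= sum over removing one remaining piece with nothing left below it):
  1 left: {7}→1  {8}→1
  2 left: {6,7}→1  {7,8}→2
  3 left: {6,7,8}→3
  4 left: {4,6,7,8}→3  {5,6,7,8}→3
  5 left: {4,5,6,7,8}→6
  6 left: {3,4,5,6,7,8}→6
  7 left: {2,3,4,5,6,7,8}→6
  placing 0:i first → 6 extensions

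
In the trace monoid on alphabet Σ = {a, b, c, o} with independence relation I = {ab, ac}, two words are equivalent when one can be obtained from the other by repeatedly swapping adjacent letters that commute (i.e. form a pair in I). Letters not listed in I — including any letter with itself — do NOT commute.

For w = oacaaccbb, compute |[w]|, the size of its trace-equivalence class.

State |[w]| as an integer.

56

drop 0:o onto floor
drop 1:a onto {0:o}
drop 2:c onto {0:o}
drop 3:a onto {1:a}
drop 4:a onto {3:a}
drop 5:c onto {2:c}
drop 6:c onto {5:c}
drop 7:b onto {6:c}
drop 8:b onto {7:b}
ground layer = {0:o}
drop-orders for the pieces not yet dropped (sum over which currently-grounded one goes next):
  1 to go: {4} 1  {8} 1
  2 to go: {3,4} 1  {4,8} 2  {7,8} 1
  3 to go: {1,3,4} 1  {3,4,8} 3  {4,7,8} 3  {6,7,8} 1
  4 to go: {1,3,4,8} 4  {3,4,7,8} 6  {4,6,7,8} 4  {5,6,7,8} 1
  5 to go: {1,3,4,7,8} 10  {2,5,6,7,8} 1  {3,4,6,7,8} 10  {4,5,6,7,8} 5
  6 to go: {1,3,4,6,7,8} 20  {2,4,5,6,7,8} 6  {3,4,5,6,7,8} 15
  7 to go: {1,3,4,5,6,7,8} 35  {2,3,4,5,6,7,8} 21
  if 0:o drops first: 56 orders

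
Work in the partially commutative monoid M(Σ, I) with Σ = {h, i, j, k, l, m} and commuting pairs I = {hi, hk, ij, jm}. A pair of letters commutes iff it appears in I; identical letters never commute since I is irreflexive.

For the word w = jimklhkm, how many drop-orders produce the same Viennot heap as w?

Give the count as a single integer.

6

drop 0:j onto floor
drop 1:i onto floor
drop 2:m onto {1:i}
drop 3:k onto {0:j, 2:m}
drop 4:l onto {3:k}
drop 5:h onto {4:l}
drop 6:k onto {4:l}
drop 7:m onto {5:h, 6:k}
ground layer = {0:j, 1:i}
drop-orders for the pieces not yet dropped (sum over which currently-grounded one goes next):
  1 to go: {7} 1
  2 to go: {5,7} 1  {6,7} 1
  3 to go: {5,6,7} 2
  4 to go: {4,5,6,7} 2
  5 to go: {3,4,5,6,7} 2
  6 to go: {0,3,4,5,6,7} 2  {2,3,4,5,6,7} 2
  if 0:j drops first: 2 orders
  if 1:i drops first: 4 orders
heap linearizations: 6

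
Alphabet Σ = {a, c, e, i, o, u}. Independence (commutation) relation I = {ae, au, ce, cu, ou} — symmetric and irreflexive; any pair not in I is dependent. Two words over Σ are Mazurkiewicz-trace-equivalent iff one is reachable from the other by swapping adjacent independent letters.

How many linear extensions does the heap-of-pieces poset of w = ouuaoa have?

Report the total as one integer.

0(o) covers ∅
1(u) covers ∅
2(u) covers 1:u
3(a) covers 0:o
4(o) covers 3:a
5(a) covers 4:o
floor of heap: 0:o, 1:u
completions by unplaced set U, small U first (add the entries for U minus each lowest piece of U):
  |U|=1: {2}:1  {5}:1
  |U|=2: {1,2}:1  {2,5}:2  {4,5}:1
  |U|=3: {1,2,5}:3  {2,4,5}:3  {3,4,5}:1
  |U|=4: {0,3,4,5}:1  {1,2,4,5}:6  {2,3,4,5}:4
  start at 0(o): 10
  start at 1(u): 5
sum over floor = 15

15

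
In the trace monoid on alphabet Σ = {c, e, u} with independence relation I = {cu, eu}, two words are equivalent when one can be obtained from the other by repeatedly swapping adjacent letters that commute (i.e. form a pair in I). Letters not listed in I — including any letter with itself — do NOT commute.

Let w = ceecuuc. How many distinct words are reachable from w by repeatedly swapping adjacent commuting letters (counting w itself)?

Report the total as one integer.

0(c) covers ∅
1(e) covers 0:c
2(e) covers 1:e
3(c) covers 2:e
4(u) covers ∅
5(u) covers 4:u
6(c) covers 3:c
floor of heap: 0:c, 4:u
completions by unplaced set U, small U first (add the entries for U minus each lowest piece of U):
  |U|=1: {5}:1  {6}:1
  |U|=2: {3,6}:1  {4,5}:1  {5,6}:2
  |U|=3: {2,3,6}:1  {3,5,6}:3  {4,5,6}:3
  |U|=4: {1,2,3,6}:1  {2,3,5,6}:4  {3,4,5,6}:6
  |U|=5: {0,1,2,3,6}:1  {1,2,3,5,6}:5  {2,3,4,5,6}:10
  start at 0(c): 15
  start at 4(u): 6
sum over floor = 21

21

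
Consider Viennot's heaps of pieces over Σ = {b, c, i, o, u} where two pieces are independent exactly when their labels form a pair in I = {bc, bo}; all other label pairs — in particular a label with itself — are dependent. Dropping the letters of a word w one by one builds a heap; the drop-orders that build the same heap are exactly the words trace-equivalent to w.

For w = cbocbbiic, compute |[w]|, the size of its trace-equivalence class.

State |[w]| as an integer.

20

drop 0:c onto floor
drop 1:b onto floor
drop 2:o onto {0:c}
drop 3:c onto {2:o}
drop 4:b onto {1:b}
drop 5:b onto {4:b}
drop 6:i onto {3:c, 5:b}
drop 7:i onto {6:i}
drop 8:c onto {7:i}
ground layer = {0:c, 1:b}
drop-orders for the pieces not yet dropped (sum over which currently-grounded one goes next):
  1 to go: {8} 1
  2 to go: {7,8} 1
  3 to go: {6,7,8} 1
  4 to go: {3,6,7,8} 1  {5,6,7,8} 1
  5 to go: {2,3,6,7,8} 1  {3,5,6,7,8} 2  {4,5,6,7,8} 1
  6 to go: {0,2,3,6,7,8} 1  {1,4,5,6,7,8} 1  {2,3,5,6,7,8} 3  {3,4,5,6,7,8} 3
  7 to go: {0,2,3,5,6,7,8} 4  {1,3,4,5,6,7,8} 4  {2,3,4,5,6,7,8} 6
  if 0:c drops first: 10 orders
  if 1:b drops first: 10 orders
heap linearizations: 20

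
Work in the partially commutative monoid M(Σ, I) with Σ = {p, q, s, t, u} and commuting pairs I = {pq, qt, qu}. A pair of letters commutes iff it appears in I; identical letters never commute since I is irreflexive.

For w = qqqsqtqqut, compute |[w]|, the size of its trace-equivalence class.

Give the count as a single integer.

#0=q has no predecessor
#1=q depends on [0:q]
#2=q depends on [1:q]
#3=s depends on [2:q]
#4=q depends on [3:s]
#5=t depends on [3:s]
#6=q depends on [4:q]
#7=q depends on [6:q]
#8=u depends on [5:t]
#9=t depends on [8:u]
sources: [0:q]
N(rest) = Σ N(rest − s) over sources s of rest; N(one piece) = 1:
  size 1 → [7]=1  [9]=1
  size 2 → [6,7]=1  [7,9]=2  [8,9]=1
  size 3 → [4,6,7]=1  [5,8,9]=1  [6,7,9]=3  [7,8,9]=3
  size 4 → [4,6,7,9]=4  [5,7,8,9]=4  [6,7,8,9]=6
  size 5 → [4,6,7,8,9]=10  [5,6,7,8,9]=10
  size 6 → [4,5,6,7,8,9]=20
  size 7 → [3,4,5,6,7,8,9]=20
  size 8 → [2,3,4,5,6,7,8,9]=20
  first=0(q) contributes 20

20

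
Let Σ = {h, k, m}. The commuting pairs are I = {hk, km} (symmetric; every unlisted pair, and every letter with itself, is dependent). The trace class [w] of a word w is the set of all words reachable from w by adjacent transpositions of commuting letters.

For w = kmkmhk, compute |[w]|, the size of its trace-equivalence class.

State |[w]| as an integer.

20

piece 0:k — minimal
piece 1:m — minimal
piece 2:k rests on {0:k}
piece 3:m rests on {1:m}
piece 4:h rests on {3:m}
piece 5:k rests on {2:k}
minimal pieces: {0:k, 1:m}
ways to finish when only these pieces remain (= sum over removing one remaining piece with nothing left below it):
  1 left: {4}→1  {5}→1
  2 left: {2,5}→1  {3,4}→1  {4,5}→2
  3 left: {0,2,5}→1  {1,3,4}→1  {2,4,5}→3  {3,4,5}→3
  4 left: {0,2,4,5}→4  {1,3,4,5}→4  {2,3,4,5}→6
  placing 0:k first → 10 extensions
  placing 1:m first → 10 extensions
total linear extensions = 20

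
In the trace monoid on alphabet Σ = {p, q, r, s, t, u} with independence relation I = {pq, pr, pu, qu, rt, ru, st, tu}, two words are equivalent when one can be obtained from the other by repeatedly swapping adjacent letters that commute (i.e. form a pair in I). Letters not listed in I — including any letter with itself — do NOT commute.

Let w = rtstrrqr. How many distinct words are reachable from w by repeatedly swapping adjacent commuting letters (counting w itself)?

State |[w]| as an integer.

15

0(r) covers ∅
1(t) covers ∅
2(s) covers 0:r
3(t) covers 1:t
4(r) covers 2:s
5(r) covers 4:r
6(q) covers 3:t, 5:r
7(r) covers 6:q
floor of heap: 0:r, 1:t
completions by unplaced set U, small U first (add the entries for U minus each lowest piece of U):
  |U|=1: {7}:1
  |U|=2: {6,7}:1
  |U|=3: {3,6,7}:1  {5,6,7}:1
  |U|=4: {1,3,6,7}:1  {3,5,6,7}:2  {4,5,6,7}:1
  |U|=5: {1,3,5,6,7}:3  {2,4,5,6,7}:1  {3,4,5,6,7}:3
  |U|=6: {0,2,4,5,6,7}:1  {1,3,4,5,6,7}:6  {2,3,4,5,6,7}:4
  start at 0(r): 10
  start at 1(t): 5
sum over floor = 15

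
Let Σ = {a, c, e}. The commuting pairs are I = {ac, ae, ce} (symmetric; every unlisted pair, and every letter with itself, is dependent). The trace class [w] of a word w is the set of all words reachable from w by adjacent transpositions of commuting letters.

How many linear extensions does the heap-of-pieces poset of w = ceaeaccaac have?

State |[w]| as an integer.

3150

piece 0:c — minimal
piece 1:e — minimal
piece 2:a — minimal
piece 3:e rests on {1:e}
piece 4:a rests on {2:a}
piece 5:c rests on {0:c}
piece 6:c rests on {5:c}
piece 7:a rests on {4:a}
piece 8:a rests on {7:a}
piece 9:c rests on {6:c}
minimal pieces: {0:c, 1:e, 2:a}
ways to finish when only these pieces remain (= sum over removing one remaining piece with nothing left below it):
  1 left: {3}→1  {8}→1  {9}→1
  2 left: {1,3}→1  {3,8}→2  {3,9}→2  {6,9}→1  {7,8}→1  {8,9}→2
  3 left: {1,3,8}→3  {1,3,9}→3  {3,6,9}→3  {3,7,8}→3  {3,8,9}→6  {4,7,8}→1  {5,6,9}→1  {6,8,9}→3  {7,8,9}→3
  4 left: {0,5,6,9}→1  {1,3,6,9}→6  {1,3,7,8}→6  {1,3,8,9}→12  {2,4,7,8}→1  {3,4,7,8}→4  {3,5,6,9}→4  {3,6,8,9}→12  {3,7,8,9}→12  {4,7,8,9}→4  {5,6,8,9}→4  {6,7,8,9}→6
  5 left: {0,3,5,6,9}→5  {0,5,6,8,9}→5  {1,3,4,7,8}→10  {1,3,5,6,9}→10  {1,3,6,8,9}→30  {1,3,7,8,9}→30  {2,3,4,7,8}→5  {2,4,7,8,9}→5  {3,4,7,8,9}→20  {3,5,6,8,9}→20  {3,6,7,8,9}→30  {4,6,7,8,9}→10  {5,6,7,8,9}→10
  6 left: {0,1,3,5,6,9}→15  {0,3,5,6,8,9}→30  {0,5,6,7,8,9}→15  {1,2,3,4,7,8}→15  {1,3,4,7,8,9}→60  {1,3,5,6,8,9}→60  {1,3,6,7,8,9}→90  {2,3,4,7,8,9}→30  {2,4,6,7,8,9}→15  {3,4,6,7,8,9}→60  {3,5,6,7,8,9}→60  {4,5,6,7,8,9}→20
  7 left: {0,1,3,5,6,8,9}→105  {0,3,5,6,7,8,9}→105  {0,4,5,6,7,8,9}→35  {1,2,3,4,7,8,9}→105  {1,3,4,6,7,8,9}→210  {1,3,5,6,7,8,9}→210  {2,3,4,6,7,8,9}→105  {2,4,5,6,7,8,9}→35  {3,4,5,6,7,8,9}→140
  8 left: {0,1,3,5,6,7,8,9}→420  {0,2,4,5,6,7,8,9}→70  {0,3,4,5,6,7,8,9}→280  {1,2,3,4,6,7,8,9}→420  {1,3,4,5,6,7,8,9}→560  {2,3,4,5,6,7,8,9}→280
  placing 0:c first → 1260 extensions
  placing 1:e first → 630 extensions
  placing 2:a first → 1260 extensions
total linear extensions = 3150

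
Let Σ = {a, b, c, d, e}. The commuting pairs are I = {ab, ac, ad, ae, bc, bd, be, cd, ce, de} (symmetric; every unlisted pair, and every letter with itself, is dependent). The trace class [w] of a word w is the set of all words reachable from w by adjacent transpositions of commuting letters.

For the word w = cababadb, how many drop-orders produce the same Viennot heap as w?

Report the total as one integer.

#0=c has no predecessor
#1=a has no predecessor
#2=b has no predecessor
#3=a depends on [1:a]
#4=b depends on [2:b]
#5=a depends on [3:a]
#6=d has no predecessor
#7=b depends on [4:b]
sources: [0:c, 1:a, 2:b, 6:d]
N(rest) = Σ N(rest − s) over sources s of rest; N(one piece) = 1:
  size 1 → [0]=1  [5]=1  [6]=1  [7]=1
  size 2 → [0,5]=2  [0,6]=2  [0,7]=2  [3,5]=1  [4,7]=1  [5,6]=2  [5,7]=2  [6,7]=2
  size 3 → [0,3,5]=3  [0,4,7]=3  [0,5,6]=6  [0,5,7]=6  [0,6,7]=6  [1,3,5]=1  [2,4,7]=1  [3,5,6]=3  [3,5,7]=3  [4,5,7]=3  [4,6,7]=3  [5,6,7]=6
  size 4 → [0,1,3,5]=4  [0,2,4,7]=4  [0,3,5,6]=12  [0,3,5,7]=12  [0,4,5,7]=12  [0,4,6,7]=12  [0,5,6,7]=24  [1,3,5,6]=4  [1,3,5,7]=4  [2,4,5,7]=4  [2,4,6,7]=4  [3,4,5,7]=6  [3,5,6,7]=12  [4,5,6,7]=12
  size 5 → [0,1,3,5,6]=20  [0,1,3,5,7]=20  [0,2,4,5,7]=20  [0,2,4,6,7]=20  [0,3,4,5,7]=30  [0,3,5,6,7]=60  [0,4,5,6,7]=60  [1,3,4,5,7]=10  [1,3,5,6,7]=20  [2,3,4,5,7]=10  [2,4,5,6,7]=20  [3,4,5,6,7]=30
  size 6 → [0,1,3,4,5,7]=60  [0,1,3,5,6,7]=120  [0,2,3,4,5,7]=60  [0,2,4,5,6,7]=120  [0,3,4,5,6,7]=180  [1,2,3,4,5,7]=20  [1,3,4,5,6,7]=60  [2,3,4,5,6,7]=60
  first=0(c) contributes 140
  first=1(a) contributes 420
  first=2(b) contributes 420
  first=6(d) contributes 140
|[w]| = 1120

1120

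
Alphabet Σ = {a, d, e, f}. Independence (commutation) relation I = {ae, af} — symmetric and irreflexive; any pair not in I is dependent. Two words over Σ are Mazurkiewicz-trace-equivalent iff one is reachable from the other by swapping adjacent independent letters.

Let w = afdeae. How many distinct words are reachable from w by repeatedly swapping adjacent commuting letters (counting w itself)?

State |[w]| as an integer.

drop 0:a onto floor
drop 1:f onto floor
drop 2:d onto {0:a, 1:f}
drop 3:e onto {2:d}
drop 4:a onto {2:d}
drop 5:e onto {3:e}
ground layer = {0:a, 1:f}
drop-orders for the pieces not yet dropped (sum over which currently-grounded one goes next):
  1 to go: {4} 1  {5} 1
  2 to go: {3,5} 1  {4,5} 2
  3 to go: {3,4,5} 3
  4 to go: {2,3,4,5} 3
  if 0:a drops first: 3 orders
  if 1:f drops first: 3 orders
heap linearizations: 6

6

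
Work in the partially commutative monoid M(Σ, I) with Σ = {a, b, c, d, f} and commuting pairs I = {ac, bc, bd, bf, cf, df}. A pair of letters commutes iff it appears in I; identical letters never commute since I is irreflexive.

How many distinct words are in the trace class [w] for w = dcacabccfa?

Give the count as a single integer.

#0=d has no predecessor
#1=c depends on [0:d]
#2=a depends on [0:d]
#3=c depends on [1:c]
#4=a depends on [2:a]
#5=b depends on [4:a]
#6=c depends on [3:c]
#7=c depends on [6:c]
#8=f depends on [4:a]
#9=a depends on [5:b, 8:f]
sources: [0:d]
N(rest) = Σ N(rest − s) over sources s of rest; N(one piece) = 1:
  size 1 → [7]=1  [9]=1
  size 2 → [5,9]=1  [6,7]=1  [7,9]=2  [8,9]=1
  size 3 → [3,6,7]=1  [5,7,9]=3  [5,8,9]=2  [6,7,9]=3  [7,8,9]=3
  size 4 → [1,3,6,7]=1  [3,6,7,9]=4  [4,5,8,9]=2  [5,6,7,9]=6  [5,7,8,9]=8  [6,7,8,9]=6
  size 5 → [1,3,6,7,9]=5  [2,4,5,8,9]=2  [3,5,6,7,9]=10  [3,6,7,8,9]=10  [4,5,7,8,9]=10  [5,6,7,8,9]=20
  size 6 → [1,3,5,6,7,9]=15  [1,3,6,7,8,9]=15  [2,4,5,7,8,9]=12  [3,5,6,7,8,9]=40  [4,5,6,7,8,9]=30
  size 7 → [1,3,5,6,7,8,9]=70  [2,4,5,6,7,8,9]=42  [3,4,5,6,7,8,9]=70
  size 8 → [1,3,4,5,6,7,8,9]=140  [2,3,4,5,6,7,8,9]=112
  first=0(d) contributes 252

252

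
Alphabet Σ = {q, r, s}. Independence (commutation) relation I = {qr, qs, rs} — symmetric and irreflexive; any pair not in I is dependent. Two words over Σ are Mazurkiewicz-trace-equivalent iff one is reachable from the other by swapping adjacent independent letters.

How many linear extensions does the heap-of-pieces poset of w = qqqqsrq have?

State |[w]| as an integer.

42

0(q) covers ∅
1(q) covers 0:q
2(q) covers 1:q
3(q) covers 2:q
4(s) covers ∅
5(r) covers ∅
6(q) covers 3:q
floor of heap: 0:q, 4:s, 5:r
completions by unplaced set U, small U first (add the entries for U minus each lowest piece of U):
  |U|=1: {4}:1  {5}:1  {6}:1
  |U|=2: {3,6}:1  {4,5}:2  {4,6}:2  {5,6}:2
  |U|=3: {2,3,6}:1  {3,4,6}:3  {3,5,6}:3  {4,5,6}:6
  |U|=4: {1,2,3,6}:1  {2,3,4,6}:4  {2,3,5,6}:4  {3,4,5,6}:12
  |U|=5: {0,1,2,3,6}:1  {1,2,3,4,6}:5  {1,2,3,5,6}:5  {2,3,4,5,6}:20
  start at 0(q): 30
  start at 4(s): 6
  start at 5(r): 6
sum over floor = 42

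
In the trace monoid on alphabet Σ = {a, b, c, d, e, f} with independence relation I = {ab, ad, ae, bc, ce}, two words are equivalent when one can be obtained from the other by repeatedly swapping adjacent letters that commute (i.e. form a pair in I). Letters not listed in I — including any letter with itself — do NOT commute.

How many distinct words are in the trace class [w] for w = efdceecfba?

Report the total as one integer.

0(e) covers ∅
1(f) covers 0:e
2(d) covers 1:f
3(c) covers 2:d
4(e) covers 2:d
5(e) covers 4:e
6(c) covers 3:c
7(f) covers 5:e, 6:c
8(b) covers 7:f
9(a) covers 7:f
floor of heap: 0:e
completions by unplaced set U, small U first (add the entries for U minus each lowest piece of U):
  |U|=1: {8}:1  {9}:1
  |U|=2: {8,9}:2
  |U|=3: {7,8,9}:2
  |U|=4: {5,7,8,9}:2  {6,7,8,9}:2
  |U|=5: {3,6,7,8,9}:2  {4,5,7,8,9}:2  {5,6,7,8,9}:4
  |U|=6: {3,5,6,7,8,9}:6  {4,5,6,7,8,9}:6
  |U|=7: {3,4,5,6,7,8,9}:12
  |U|=8: {2,3,4,5,6,7,8,9}:12
  start at 0(e): 12

12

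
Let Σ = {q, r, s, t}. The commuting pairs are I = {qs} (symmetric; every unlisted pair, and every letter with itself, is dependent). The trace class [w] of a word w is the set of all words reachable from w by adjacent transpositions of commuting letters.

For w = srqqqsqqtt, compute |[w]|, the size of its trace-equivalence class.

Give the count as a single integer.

6

#0=s has no predecessor
#1=r depends on [0:s]
#2=q depends on [1:r]
#3=q depends on [2:q]
#4=q depends on [3:q]
#5=s depends on [1:r]
#6=q depends on [4:q]
#7=q depends on [6:q]
#8=t depends on [5:s, 7:q]
#9=t depends on [8:t]
sources: [0:s]
N(rest) = Σ N(rest − s) over sources s of rest; N(one piece) = 1:
  size 1 → [9]=1
  size 2 → [8,9]=1
  size 3 → [5,8,9]=1  [7,8,9]=1
  size 4 → [5,7,8,9]=2  [6,7,8,9]=1
  size 5 → [4,6,7,8,9]=1  [5,6,7,8,9]=3
  size 6 → [3,4,6,7,8,9]=1  [4,5,6,7,8,9]=4
  size 7 → [2,3,4,6,7,8,9]=1  [3,4,5,6,7,8,9]=5
  size 8 → [2,3,4,5,6,7,8,9]=6
  first=0(s) contributes 6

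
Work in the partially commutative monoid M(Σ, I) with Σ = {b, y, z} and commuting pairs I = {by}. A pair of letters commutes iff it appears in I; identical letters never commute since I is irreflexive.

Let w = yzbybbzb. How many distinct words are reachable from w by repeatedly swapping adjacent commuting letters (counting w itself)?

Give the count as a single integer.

0(y) covers ∅
1(z) covers 0:y
2(b) covers 1:z
3(y) covers 1:z
4(b) covers 2:b
5(b) covers 4:b
6(z) covers 3:y, 5:b
7(b) covers 6:z
floor of heap: 0:y
completions by unplaced set U, small U first (add the entries for U minus each lowest piece of U):
  |U|=1: {7}:1
  |U|=2: {6,7}:1
  |U|=3: {3,6,7}:1  {5,6,7}:1
  |U|=4: {3,5,6,7}:2  {4,5,6,7}:1
  |U|=5: {2,4,5,6,7}:1  {3,4,5,6,7}:3
  |U|=6: {2,3,4,5,6,7}:4
  start at 0(y): 4

4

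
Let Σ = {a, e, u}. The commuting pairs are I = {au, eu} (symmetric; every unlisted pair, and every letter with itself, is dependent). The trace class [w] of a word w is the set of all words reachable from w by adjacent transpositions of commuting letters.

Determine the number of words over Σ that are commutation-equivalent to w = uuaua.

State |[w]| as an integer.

drop 0:u onto floor
drop 1:u onto {0:u}
drop 2:a onto floor
drop 3:u onto {1:u}
drop 4:a onto {2:a}
ground layer = {0:u, 2:a}
drop-orders for the pieces not yet dropped (sum over which currently-grounded one goes next):
  1 to go: {3} 1  {4} 1
  2 to go: {1,3} 1  {2,4} 1  {3,4} 2
  3 to go: {0,1,3} 1  {1,3,4} 3  {2,3,4} 3
  if 0:u drops first: 6 orders
  if 2:a drops first: 4 orders
heap linearizations: 10

10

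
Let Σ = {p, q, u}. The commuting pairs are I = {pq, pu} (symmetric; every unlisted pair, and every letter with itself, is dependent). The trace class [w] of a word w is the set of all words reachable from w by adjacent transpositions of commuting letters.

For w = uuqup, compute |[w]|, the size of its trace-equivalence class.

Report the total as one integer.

5

#0=u has no predecessor
#1=u depends on [0:u]
#2=q depends on [1:u]
#3=u depends on [2:q]
#4=p has no predecessor
sources: [0:u, 4:p]
N(rest) = Σ N(rest − s) over sources s of rest; N(one piece) = 1:
  size 1 → [3]=1  [4]=1
  size 2 → [2,3]=1  [3,4]=2
  size 3 → [1,2,3]=1  [2,3,4]=3
  first=0(u) contributes 4
  first=4(p) contributes 1
|[w]| = 5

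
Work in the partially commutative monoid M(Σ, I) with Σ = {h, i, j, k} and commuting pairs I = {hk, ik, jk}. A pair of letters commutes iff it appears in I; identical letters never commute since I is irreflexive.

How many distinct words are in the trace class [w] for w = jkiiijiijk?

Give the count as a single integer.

45

piece 0:j — minimal
piece 1:k — minimal
piece 2:i rests on {0:j}
piece 3:i rests on {2:i}
piece 4:i rests on {3:i}
piece 5:j rests on {4:i}
piece 6:i rests on {5:j}
piece 7:i rests on {6:i}
piece 8:j rests on {7:i}
piece 9:k rests on {1:k}
minimal pieces: {0:j, 1:k}
ways to finish when only these pieces remain (= sum over removing one remaining piece with nothing left below it):
  1 left: {8}→1  {9}→1
  2 left: {1,9}→1  {7,8}→1  {8,9}→2
  3 left: {1,8,9}→3  {6,7,8}→1  {7,8,9}→3
  4 left: {1,7,8,9}→6  {5,6,7,8}→1  {6,7,8,9}→4
  5 left: {1,6,7,8,9}→10  {4,5,6,7,8}→1  {5,6,7,8,9}→5
  6 left: {1,5,6,7,8,9}→15  {3,4,5,6,7,8}→1  {4,5,6,7,8,9}→6
  7 left: {1,4,5,6,7,8,9}→21  {2,3,4,5,6,7,8}→1  {3,4,5,6,7,8,9}→7
  8 left: {0,2,3,4,5,6,7,8}→1  {1,3,4,5,6,7,8,9}→28  {2,3,4,5,6,7,8,9}→8
  placing 0:j first → 36 extensions
  placing 1:k first → 9 extensions
total linear extensions = 45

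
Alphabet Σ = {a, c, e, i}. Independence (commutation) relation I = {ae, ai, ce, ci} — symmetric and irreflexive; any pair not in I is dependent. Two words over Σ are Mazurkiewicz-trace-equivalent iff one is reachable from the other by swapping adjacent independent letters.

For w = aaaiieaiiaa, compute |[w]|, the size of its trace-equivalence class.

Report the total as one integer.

drop 0:a onto floor
drop 1:a onto {0:a}
drop 2:a onto {1:a}
drop 3:i onto floor
drop 4:i onto {3:i}
drop 5:e onto {4:i}
drop 6:a onto {2:a}
drop 7:i onto {5:e}
drop 8:i onto {7:i}
drop 9:a onto {6:a}
drop 10:a onto {9:a}
ground layer = {0:a, 3:i}
drop-orders for the pieces not yet dropped (sum over which currently-grounded one goes next):
  1 to go: {8} 1  {10} 1
  2 to go: {7,8} 1  {8,10} 2  {9,10} 1
  3 to go: {5,7,8} 1  {6,9,10} 1  {7,8,10} 3  {8,9,10} 3
  4 to go: {2,6,9,10} 1  {4,5,7,8} 1  {5,7,8,10} 4  {6,8,9,10} 4  {7,8,9,10} 6
  5 to go: {1,2,6,9,10} 1  {2,6,8,9,10} 5  {3,4,5,7,8} 1  {4,5,7,8,10} 5  {5,7,8,9,10} 10  {6,7,8,9,10} 10
  6 to go: {0,1,2,6,9,10} 1  {1,2,6,8,9,10} 6  {2,6,7,8,9,10} 15  {3,4,5,7,8,10} 6  {4,5,7,8,9,10} 15  {5,6,7,8,9,10} 20
  7 to go: {0,1,2,6,8,9,10} 7  {1,2,6,7,8,9,10} 21  {2,5,6,7,8,9,10} 35  {3,4,5,7,8,9,10} 21  {4,5,6,7,8,9,10} 35
  8 to go: {0,1,2,6,7,8,9,10} 28  {1,2,5,6,7,8,9,10} 56  {2,4,5,6,7,8,9,10} 70  {3,4,5,6,7,8,9,10} 56
  9 to go: {0,1,2,5,6,7,8,9,10} 84  {1,2,4,5,6,7,8,9,10} 126  {2,3,4,5,6,7,8,9,10} 126
  if 0:a drops first: 252 orders
  if 3:i drops first: 210 orders
heap linearizations: 462

462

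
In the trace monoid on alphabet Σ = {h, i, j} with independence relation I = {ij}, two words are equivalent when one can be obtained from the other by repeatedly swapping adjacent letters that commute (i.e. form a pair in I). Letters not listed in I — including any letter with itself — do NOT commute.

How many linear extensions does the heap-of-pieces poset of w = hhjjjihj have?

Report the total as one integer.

4

0(h) covers ∅
1(h) covers 0:h
2(j) covers 1:h
3(j) covers 2:j
4(j) covers 3:j
5(i) covers 1:h
6(h) covers 4:j, 5:i
7(j) covers 6:h
floor of heap: 0:h
completions by unplaced set U, small U first (add the entries for U minus each lowest piece of U):
  |U|=1: {7}:1
  |U|=2: {6,7}:1
  |U|=3: {4,6,7}:1  {5,6,7}:1
  |U|=4: {3,4,6,7}:1  {4,5,6,7}:2
  |U|=5: {2,3,4,6,7}:1  {3,4,5,6,7}:3
  |U|=6: {2,3,4,5,6,7}:4
  start at 0(h): 4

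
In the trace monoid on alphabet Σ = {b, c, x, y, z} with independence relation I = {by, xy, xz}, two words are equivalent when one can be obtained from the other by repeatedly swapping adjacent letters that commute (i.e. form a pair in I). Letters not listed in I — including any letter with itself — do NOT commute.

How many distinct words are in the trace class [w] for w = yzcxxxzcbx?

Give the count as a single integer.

4

0(y) covers ∅
1(z) covers 0:y
2(c) covers 1:z
3(x) covers 2:c
4(x) covers 3:x
5(x) covers 4:x
6(z) covers 2:c
7(c) covers 5:x, 6:z
8(b) covers 7:c
9(x) covers 8:b
floor of heap: 0:y
completions by unplaced set U, small U first (add the entries for U minus each lowest piece of U):
  |U|=1: {9}:1
  |U|=2: {8,9}:1
  |U|=3: {7,8,9}:1
  |U|=4: {5,7,8,9}:1  {6,7,8,9}:1
  |U|=5: {4,5,7,8,9}:1  {5,6,7,8,9}:2
  |U|=6: {3,4,5,7,8,9}:1  {4,5,6,7,8,9}:3
  |U|=7: {3,4,5,6,7,8,9}:4
  |U|=8: {2,3,4,5,6,7,8,9}:4
  start at 0(y): 4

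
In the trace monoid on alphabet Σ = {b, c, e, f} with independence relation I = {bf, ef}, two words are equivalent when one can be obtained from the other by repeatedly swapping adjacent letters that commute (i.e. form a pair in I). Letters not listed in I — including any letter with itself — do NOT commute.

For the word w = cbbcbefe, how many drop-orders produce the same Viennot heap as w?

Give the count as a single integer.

drop 0:c onto floor
drop 1:b onto {0:c}
drop 2:b onto {1:b}
drop 3:c onto {2:b}
drop 4:b onto {3:c}
drop 5:e onto {4:b}
drop 6:f onto {3:c}
drop 7:e onto {5:e}
ground layer = {0:c}
drop-orders for the pieces not yet dropped (sum over which currently-grounded one goes next):
  1 to go: {6} 1  {7} 1
  2 to go: {5,7} 1  {6,7} 2
  3 to go: {4,5,7} 1  {5,6,7} 3
  4 to go: {4,5,6,7} 4
  5 to go: {3,4,5,6,7} 4
  6 to go: {2,3,4,5,6,7} 4
  if 0:c drops first: 4 orders

4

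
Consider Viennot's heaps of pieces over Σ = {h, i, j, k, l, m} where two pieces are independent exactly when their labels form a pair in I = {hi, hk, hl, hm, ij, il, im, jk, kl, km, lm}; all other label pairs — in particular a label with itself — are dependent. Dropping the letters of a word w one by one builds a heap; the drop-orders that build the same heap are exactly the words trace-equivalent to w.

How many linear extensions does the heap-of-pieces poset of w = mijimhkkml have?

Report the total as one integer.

2520

0(m) covers ∅
1(i) covers ∅
2(j) covers 0:m
3(i) covers 1:i
4(m) covers 2:j
5(h) covers 2:j
6(k) covers 3:i
7(k) covers 6:k
8(m) covers 4:m
9(l) covers 2:j
floor of heap: 0:m, 1:i
completions by unplaced set U, small U first (add the entries for U minus each lowest piece of U):
  |U|=1: {5}:1  {7}:1  {8}:1  {9}:1
  |U|=2: {4,8}:1  {5,7}:2  {5,8}:2  {5,9}:2  {6,7}:1  {7,8}:2  {7,9}:2  {8,9}:2
  |U|=3: {3,6,7}:1  {4,5,8}:3  {4,7,8}:3  {4,8,9}:3  {5,6,7}:3  {5,7,8}:6  {5,7,9}:6  {5,8,9}:6  {6,7,8}:3  {6,7,9}:3  {7,8,9}:6
  |U|=4: {1,3,6,7}:1  {3,5,6,7}:4  {3,6,7,8}:4  {3,6,7,9}:4  {4,5,7,8}:12  {4,5,8,9}:12  {4,6,7,8}:6  {4,7,8,9}:12  {5,6,7,8}:12  {5,6,7,9}:12  {5,7,8,9}:24  {6,7,8,9}:12
  |U|=5: {1,3,5,6,7}:5  {1,3,6,7,8}:5  {1,3,6,7,9}:5  {2,4,5,8,9}:12  {3,4,6,7,8}:10  {3,5,6,7,8}:20  {3,5,6,7,9}:20  {3,6,7,8,9}:20  {4,5,6,7,8}:30  {4,5,7,8,9}:60  {4,6,7,8,9}:30  {5,6,7,8,9}:60
  |U|=6: {0,2,4,5,8,9}:12  {1,3,4,6,7,8}:15  {1,3,5,6,7,8}:30  {1,3,5,6,7,9}:30  {1,3,6,7,8,9}:30  {2,4,5,7,8,9}:72  {3,4,5,6,7,8}:60  {3,4,6,7,8,9}:60  {3,5,6,7,8,9}:120  {4,5,6,7,8,9}:180
  |U|=7: {0,2,4,5,7,8,9}:84  {1,3,4,5,6,7,8}:105  {1,3,4,6,7,8,9}:105  {1,3,5,6,7,8,9}:210  {2,4,5,6,7,8,9}:252  {3,4,5,6,7,8,9}:420
  |U|=8: {0,2,4,5,6,7,8,9}:336  {1,3,4,5,6,7,8,9}:840  {2,3,4,5,6,7,8,9}:672
  start at 0(m): 1512
  start at 1(i): 1008
sum over floor = 2520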